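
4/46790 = 2/23395 = 0.00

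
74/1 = 74 = 74.00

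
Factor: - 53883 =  - 3^2*5987^1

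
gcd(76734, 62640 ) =1566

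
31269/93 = 10423/31 = 336.23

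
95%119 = 95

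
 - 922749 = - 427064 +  - 495685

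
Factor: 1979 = 1979^1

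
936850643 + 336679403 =1273530046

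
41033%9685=2293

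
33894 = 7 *4842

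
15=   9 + 6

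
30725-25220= 5505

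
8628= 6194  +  2434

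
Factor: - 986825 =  - 5^2*7^1*5639^1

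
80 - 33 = 47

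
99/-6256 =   -  1 + 6157/6256 = -0.02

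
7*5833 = 40831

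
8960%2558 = 1286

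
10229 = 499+9730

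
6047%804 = 419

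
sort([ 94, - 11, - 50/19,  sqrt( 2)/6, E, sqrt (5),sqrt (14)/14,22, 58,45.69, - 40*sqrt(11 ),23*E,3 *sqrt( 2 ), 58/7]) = [ - 40*sqrt(11 ), - 11,  -  50/19,  sqrt (2) /6,sqrt(14 ) /14,sqrt (5), E,3 * sqrt (2 ),58/7, 22,45.69,58,23*E,94]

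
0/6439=0= 0.00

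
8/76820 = 2/19205 = 0.00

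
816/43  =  18 + 42/43=18.98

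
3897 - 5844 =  - 1947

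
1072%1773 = 1072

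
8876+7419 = 16295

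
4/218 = 2/109 = 0.02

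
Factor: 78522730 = 2^1 * 5^1 * 11^1*13^1*43^1*1277^1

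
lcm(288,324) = 2592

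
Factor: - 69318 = - 2^1*3^2*3851^1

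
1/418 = 1/418 = 0.00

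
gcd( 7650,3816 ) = 18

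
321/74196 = 107/24732 =0.00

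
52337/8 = 6542 + 1/8 = 6542.12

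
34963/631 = 55 + 258/631 = 55.41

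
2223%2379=2223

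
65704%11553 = 7939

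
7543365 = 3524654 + 4018711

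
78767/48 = 78767/48 = 1640.98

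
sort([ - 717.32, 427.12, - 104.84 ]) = [ - 717.32, - 104.84,427.12]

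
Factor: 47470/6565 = 2^1*13^( - 1 )*47^1 = 94/13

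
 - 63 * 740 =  - 46620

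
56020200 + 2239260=58259460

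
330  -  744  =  -414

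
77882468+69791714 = 147674182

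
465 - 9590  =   - 9125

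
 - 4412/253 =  - 18 + 142/253 = -17.44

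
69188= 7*9884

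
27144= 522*52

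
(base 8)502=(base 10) 322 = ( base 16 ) 142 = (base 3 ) 102221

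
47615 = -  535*( - 89) 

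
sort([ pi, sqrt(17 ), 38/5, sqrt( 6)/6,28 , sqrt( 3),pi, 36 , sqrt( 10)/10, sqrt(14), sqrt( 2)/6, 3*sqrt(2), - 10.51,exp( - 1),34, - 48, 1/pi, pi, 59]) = [ - 48, - 10.51, sqrt( 2)/6,sqrt( 10) /10  ,  1/pi, exp( - 1), sqrt(6 )/6,sqrt(3), pi,  pi, pi,  sqrt(14), sqrt(17),3*sqrt(2),38/5, 28, 34, 36, 59]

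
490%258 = 232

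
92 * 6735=619620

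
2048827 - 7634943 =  - 5586116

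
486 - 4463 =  - 3977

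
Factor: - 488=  - 2^3*61^1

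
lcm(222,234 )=8658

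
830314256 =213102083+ 617212173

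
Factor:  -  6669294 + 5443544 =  - 1225750 = - 2^1*5^3 * 4903^1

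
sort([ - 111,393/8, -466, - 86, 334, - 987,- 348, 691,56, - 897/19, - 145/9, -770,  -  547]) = [ -987, - 770, - 547, - 466 , - 348, - 111,-86, - 897/19 , - 145/9, 393/8, 56, 334, 691]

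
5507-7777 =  - 2270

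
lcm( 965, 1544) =7720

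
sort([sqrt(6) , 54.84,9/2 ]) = [sqrt(6),9/2,54.84 ]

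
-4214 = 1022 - 5236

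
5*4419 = 22095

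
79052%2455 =492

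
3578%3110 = 468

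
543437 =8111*67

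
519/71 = 519/71= 7.31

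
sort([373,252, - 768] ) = [ - 768,252,373]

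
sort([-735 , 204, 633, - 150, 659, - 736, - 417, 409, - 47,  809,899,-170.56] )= [ - 736, - 735 , - 417, - 170.56, - 150,-47, 204,409, 633, 659,809, 899]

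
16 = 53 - 37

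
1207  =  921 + 286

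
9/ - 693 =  - 1/77 = -0.01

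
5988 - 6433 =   -  445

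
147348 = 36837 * 4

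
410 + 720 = 1130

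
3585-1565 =2020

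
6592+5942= 12534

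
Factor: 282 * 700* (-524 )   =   - 103437600  =  - 2^5*3^1 * 5^2* 7^1 *47^1*131^1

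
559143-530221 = 28922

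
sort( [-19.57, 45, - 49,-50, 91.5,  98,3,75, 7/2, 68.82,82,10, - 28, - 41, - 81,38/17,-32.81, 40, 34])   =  [ -81,-50,-49,-41, - 32.81 , - 28,-19.57,38/17 , 3, 7/2,10 , 34 , 40,  45, 68.82 , 75, 82, 91.5, 98]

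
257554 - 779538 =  - 521984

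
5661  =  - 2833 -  - 8494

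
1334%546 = 242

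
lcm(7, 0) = 0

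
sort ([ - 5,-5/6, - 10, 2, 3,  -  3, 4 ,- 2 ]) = [ - 10, - 5, - 3,-2, - 5/6,2, 3, 4] 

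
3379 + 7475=10854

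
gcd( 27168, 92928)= 96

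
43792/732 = 10948/183 = 59.83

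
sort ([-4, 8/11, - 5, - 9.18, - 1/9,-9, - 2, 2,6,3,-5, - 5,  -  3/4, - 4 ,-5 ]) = [-9.18,-9, - 5,  -  5, - 5, - 5, - 4,-4, - 2, -3/4 ,-1/9, 8/11,2 , 3, 6] 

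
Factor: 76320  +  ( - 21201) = 3^1*19^1*  967^1 =55119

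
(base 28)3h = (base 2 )1100101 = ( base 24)45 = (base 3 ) 10202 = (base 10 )101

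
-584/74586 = - 1 + 37001/37293 = - 0.01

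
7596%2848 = 1900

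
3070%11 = 1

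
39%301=39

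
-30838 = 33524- 64362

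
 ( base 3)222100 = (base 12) 4b3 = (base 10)711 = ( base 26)119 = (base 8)1307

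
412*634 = 261208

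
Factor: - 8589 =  - 3^1 * 7^1*409^1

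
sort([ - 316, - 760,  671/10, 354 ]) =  [ - 760, - 316, 671/10,354]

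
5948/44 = 1487/11=135.18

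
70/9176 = 35/4588  =  0.01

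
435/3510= 29/234 = 0.12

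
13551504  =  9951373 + 3600131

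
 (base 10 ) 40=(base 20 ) 20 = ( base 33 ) 17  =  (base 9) 44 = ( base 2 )101000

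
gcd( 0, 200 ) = 200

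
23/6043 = 23/6043 = 0.00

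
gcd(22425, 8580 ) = 195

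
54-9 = 45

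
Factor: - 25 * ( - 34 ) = 850 =2^1*5^2*17^1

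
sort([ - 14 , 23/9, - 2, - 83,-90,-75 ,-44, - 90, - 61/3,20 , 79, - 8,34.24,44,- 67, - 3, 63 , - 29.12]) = [-90, - 90,  -  83, - 75, - 67,-44,-29.12, - 61/3,-14, - 8, - 3,-2,23/9,20,34.24, 44,63, 79]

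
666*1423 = 947718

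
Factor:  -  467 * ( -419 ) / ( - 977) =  - 195673/977 = -419^1*467^1*977^( -1)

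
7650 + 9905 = 17555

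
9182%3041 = 59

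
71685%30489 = 10707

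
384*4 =1536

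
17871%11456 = 6415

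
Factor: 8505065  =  5^1*19^1*89527^1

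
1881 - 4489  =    -  2608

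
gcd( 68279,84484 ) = 1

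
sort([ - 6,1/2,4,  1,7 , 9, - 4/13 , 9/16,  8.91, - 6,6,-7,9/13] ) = [ - 7, - 6,- 6,-4/13, 1/2, 9/16, 9/13, 1,4, 6, 7, 8.91, 9]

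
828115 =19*43585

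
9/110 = 9/110 = 0.08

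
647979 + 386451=1034430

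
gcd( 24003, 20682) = 27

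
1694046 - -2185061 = 3879107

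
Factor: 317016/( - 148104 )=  - 7^1*11^(- 2) * 37^1 = - 259/121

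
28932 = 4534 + 24398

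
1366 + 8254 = 9620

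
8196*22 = 180312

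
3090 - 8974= - 5884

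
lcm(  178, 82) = 7298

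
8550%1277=888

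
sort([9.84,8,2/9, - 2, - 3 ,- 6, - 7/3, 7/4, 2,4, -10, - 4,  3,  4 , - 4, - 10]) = [- 10, -10,  -  6,- 4, - 4,-3, - 7/3,  -  2,2/9,7/4, 2,3 , 4,4, 8 , 9.84 ]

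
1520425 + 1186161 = 2706586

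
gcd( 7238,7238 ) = 7238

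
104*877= 91208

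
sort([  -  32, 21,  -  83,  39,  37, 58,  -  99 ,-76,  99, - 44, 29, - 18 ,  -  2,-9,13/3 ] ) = [ - 99,- 83, - 76,-44  , - 32, - 18,  -  9, - 2,  13/3, 21,29,  37, 39,58,99 ] 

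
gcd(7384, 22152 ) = 7384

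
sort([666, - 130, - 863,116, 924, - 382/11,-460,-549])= [ - 863, - 549,- 460,-130,-382/11, 116, 666, 924]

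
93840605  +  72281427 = 166122032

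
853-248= 605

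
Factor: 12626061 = 3^1*7^1*601241^1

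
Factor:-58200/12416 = -2^( -4) * 3^1* 5^2  =  -75/16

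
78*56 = 4368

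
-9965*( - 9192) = 91598280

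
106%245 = 106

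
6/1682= 3/841 = 0.00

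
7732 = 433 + 7299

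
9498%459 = 318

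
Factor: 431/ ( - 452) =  - 2^(  -  2 )*113^( - 1)*431^1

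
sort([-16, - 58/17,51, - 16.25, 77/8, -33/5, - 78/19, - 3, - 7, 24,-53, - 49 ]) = [ - 53, - 49, - 16.25 , - 16, - 7,-33/5,-78/19, - 58/17, - 3,  77/8, 24,51] 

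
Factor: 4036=2^2 * 1009^1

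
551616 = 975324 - 423708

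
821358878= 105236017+716122861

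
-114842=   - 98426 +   -  16416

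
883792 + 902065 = 1785857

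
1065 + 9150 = 10215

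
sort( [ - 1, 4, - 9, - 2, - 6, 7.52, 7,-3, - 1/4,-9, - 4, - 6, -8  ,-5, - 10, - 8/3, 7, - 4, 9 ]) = [ - 10, - 9, - 9, - 8, - 6, - 6, - 5,-4, - 4, - 3, - 8/3, - 2,- 1, - 1/4, 4,7, 7, 7.52, 9 ] 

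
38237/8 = 38237/8 = 4779.62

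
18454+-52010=-33556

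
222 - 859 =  - 637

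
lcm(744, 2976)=2976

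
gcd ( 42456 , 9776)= 8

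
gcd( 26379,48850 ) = 977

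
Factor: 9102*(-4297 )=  - 39111294 = - 2^1*3^1*37^1*41^1*4297^1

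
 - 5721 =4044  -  9765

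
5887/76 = 77+35/76 = 77.46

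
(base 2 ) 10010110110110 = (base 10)9654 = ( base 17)1g6f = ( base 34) 8bw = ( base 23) i5h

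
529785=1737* 305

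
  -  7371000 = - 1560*4725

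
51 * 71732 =3658332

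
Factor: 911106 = 2^1*3^2*7^2 * 1033^1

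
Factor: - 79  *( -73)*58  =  334486 = 2^1 *29^1*73^1*79^1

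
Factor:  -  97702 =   -  2^1*11^1*4441^1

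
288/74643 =96/24881  =  0.00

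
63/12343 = 63/12343 = 0.01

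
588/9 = 65 + 1/3 = 65.33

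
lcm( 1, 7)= 7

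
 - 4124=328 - 4452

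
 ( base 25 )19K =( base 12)606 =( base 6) 4010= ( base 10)870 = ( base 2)1101100110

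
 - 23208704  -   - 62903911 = 39695207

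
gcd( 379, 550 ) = 1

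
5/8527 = 5/8527 = 0.00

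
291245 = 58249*5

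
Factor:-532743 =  - 3^1*311^1*571^1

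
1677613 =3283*511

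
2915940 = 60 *48599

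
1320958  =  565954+755004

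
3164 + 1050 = 4214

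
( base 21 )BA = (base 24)A1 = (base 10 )241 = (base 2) 11110001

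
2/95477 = 2/95477 = 0.00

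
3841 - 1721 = 2120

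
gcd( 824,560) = 8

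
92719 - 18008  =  74711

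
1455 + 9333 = 10788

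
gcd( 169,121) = 1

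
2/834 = 1/417 = 0.00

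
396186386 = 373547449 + 22638937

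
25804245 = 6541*3945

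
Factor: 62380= 2^2*5^1 * 3119^1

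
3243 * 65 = 210795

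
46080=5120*9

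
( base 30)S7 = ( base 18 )2B1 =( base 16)34f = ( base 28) 127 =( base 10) 847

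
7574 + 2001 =9575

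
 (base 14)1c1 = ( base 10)365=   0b101101101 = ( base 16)16D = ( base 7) 1031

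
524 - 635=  - 111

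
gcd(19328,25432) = 8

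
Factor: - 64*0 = 0 = 0^1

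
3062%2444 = 618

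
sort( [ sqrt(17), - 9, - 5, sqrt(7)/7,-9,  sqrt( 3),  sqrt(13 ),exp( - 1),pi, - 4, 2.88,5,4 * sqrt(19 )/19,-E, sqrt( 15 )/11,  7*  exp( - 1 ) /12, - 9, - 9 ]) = [ - 9, - 9, - 9, - 9 , - 5, - 4,  -  E,7 * exp( - 1)/12, sqrt ( 15)/11,exp( - 1 ),  sqrt( 7)/7, 4 * sqrt( 19) /19 , sqrt( 3),  2.88, pi, sqrt( 13),sqrt( 17 ),5 ] 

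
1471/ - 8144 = -1471/8144 = - 0.18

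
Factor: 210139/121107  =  3^( - 1 )*7^(  -  1)*73^ ( - 1) *79^( - 1) * 210139^1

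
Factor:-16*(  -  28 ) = 2^6 *7^1 = 448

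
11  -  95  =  -84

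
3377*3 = 10131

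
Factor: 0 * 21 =0 = 0^1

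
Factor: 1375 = 5^3*11^1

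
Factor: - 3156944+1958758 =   -  1198186=-2^1*11^1 * 107^1*509^1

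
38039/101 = 376  +  63/101 = 376.62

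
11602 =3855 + 7747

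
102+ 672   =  774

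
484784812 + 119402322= 604187134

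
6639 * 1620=10755180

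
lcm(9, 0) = 0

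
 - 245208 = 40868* (  -  6 ) 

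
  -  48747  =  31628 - 80375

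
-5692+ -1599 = - 7291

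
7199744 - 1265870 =5933874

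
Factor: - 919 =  - 919^1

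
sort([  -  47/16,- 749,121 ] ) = [  -  749,- 47/16, 121] 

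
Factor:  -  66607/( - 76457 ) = 43^1*101^( - 1)*757^( - 1 )*1549^1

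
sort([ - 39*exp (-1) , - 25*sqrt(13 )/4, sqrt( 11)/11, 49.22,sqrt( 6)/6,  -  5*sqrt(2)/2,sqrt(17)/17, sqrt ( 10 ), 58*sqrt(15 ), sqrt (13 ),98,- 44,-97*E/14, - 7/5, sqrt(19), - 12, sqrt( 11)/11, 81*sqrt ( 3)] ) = [-44, - 25*sqrt(13) /4,-97*E/14,  -  39 * exp ( - 1), - 12,- 5 * sqrt( 2 ) /2, - 7/5, sqrt ( 17)/17,sqrt( 11) /11 , sqrt(11 ) /11, sqrt(6)/6, sqrt( 10), sqrt ( 13 ), sqrt( 19 ), 49.22, 98,81*sqrt ( 3), 58*sqrt( 15)]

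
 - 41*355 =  - 14555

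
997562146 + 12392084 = 1009954230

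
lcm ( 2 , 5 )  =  10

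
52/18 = 26/9  =  2.89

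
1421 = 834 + 587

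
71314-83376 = -12062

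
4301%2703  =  1598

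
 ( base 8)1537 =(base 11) 715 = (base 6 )3555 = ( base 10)863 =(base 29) 10M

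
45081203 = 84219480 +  - 39138277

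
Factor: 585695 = 5^1*11^1*23^1 * 463^1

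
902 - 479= 423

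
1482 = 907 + 575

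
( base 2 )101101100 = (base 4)11230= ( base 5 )2424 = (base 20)I4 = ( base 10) 364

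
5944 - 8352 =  -2408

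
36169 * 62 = 2242478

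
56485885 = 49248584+7237301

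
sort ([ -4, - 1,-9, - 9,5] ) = [ - 9, -9, -4, - 1, 5 ]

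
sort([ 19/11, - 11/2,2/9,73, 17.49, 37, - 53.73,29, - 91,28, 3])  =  [ - 91, - 53.73, - 11/2 , 2/9, 19/11 , 3, 17.49, 28,29,37, 73]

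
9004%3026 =2952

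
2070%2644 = 2070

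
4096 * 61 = 249856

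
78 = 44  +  34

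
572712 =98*5844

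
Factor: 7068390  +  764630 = 7833020 = 2^2*5^1*13^1*47^1*641^1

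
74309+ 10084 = 84393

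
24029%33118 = 24029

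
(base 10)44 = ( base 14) 32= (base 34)1A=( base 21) 22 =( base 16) 2c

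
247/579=247/579 = 0.43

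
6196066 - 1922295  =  4273771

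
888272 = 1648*539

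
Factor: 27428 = 2^2*6857^1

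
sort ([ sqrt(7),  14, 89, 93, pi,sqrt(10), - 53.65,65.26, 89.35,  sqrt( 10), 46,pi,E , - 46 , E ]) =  [ - 53.65, - 46, sqrt( 7), E,E, pi, pi,sqrt (10), sqrt( 10), 14, 46, 65.26,89, 89.35, 93 ] 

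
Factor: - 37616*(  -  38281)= 2^4*2351^1*38281^1 = 1439978096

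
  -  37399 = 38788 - 76187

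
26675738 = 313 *85226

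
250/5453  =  250/5453 = 0.05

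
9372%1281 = 405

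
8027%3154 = 1719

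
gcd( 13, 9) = 1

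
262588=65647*4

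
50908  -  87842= - 36934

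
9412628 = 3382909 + 6029719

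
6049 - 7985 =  - 1936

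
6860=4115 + 2745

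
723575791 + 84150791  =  807726582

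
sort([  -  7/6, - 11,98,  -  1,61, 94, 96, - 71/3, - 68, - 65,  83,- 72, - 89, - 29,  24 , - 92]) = [-92, - 89,-72, - 68, - 65, - 29, - 71/3, - 11, - 7/6 , - 1,  24, 61,83, 94,96,98]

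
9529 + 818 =10347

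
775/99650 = 31/3986= 0.01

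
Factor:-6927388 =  - 2^2 * 13^1*101^1*1319^1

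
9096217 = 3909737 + 5186480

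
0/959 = 0  =  0.00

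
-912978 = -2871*318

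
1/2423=1/2423= 0.00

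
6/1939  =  6/1939 = 0.00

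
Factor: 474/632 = 2^(-2)*3^1 =3/4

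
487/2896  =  487/2896 = 0.17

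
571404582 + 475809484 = 1047214066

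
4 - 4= 0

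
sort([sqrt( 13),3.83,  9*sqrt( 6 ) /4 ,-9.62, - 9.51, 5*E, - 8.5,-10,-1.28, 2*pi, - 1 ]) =[-10, - 9.62, - 9.51, - 8.5 , -1.28, - 1,sqrt( 13),  3.83,  9*sqrt( 6)/4, 2*pi,5*E ]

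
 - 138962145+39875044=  - 99087101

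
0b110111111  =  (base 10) 447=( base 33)di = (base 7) 1206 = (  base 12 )313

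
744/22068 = 62/1839 = 0.03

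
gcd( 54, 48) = 6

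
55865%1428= 173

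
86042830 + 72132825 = 158175655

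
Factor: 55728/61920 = 2^ ( - 1 )*3^2*5^(  -  1 ) = 9/10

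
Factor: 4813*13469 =64826297 = 4813^1*13469^1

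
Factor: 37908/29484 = 3^2*7^(-1) = 9/7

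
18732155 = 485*38623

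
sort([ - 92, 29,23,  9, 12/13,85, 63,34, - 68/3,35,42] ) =[ - 92, - 68/3, 12/13,9,23,  29,34,  35, 42,63,85 ]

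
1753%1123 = 630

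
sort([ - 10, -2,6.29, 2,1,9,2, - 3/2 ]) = [ - 10, - 2, - 3/2, 1, 2,2,6.29,  9]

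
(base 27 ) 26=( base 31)1T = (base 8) 74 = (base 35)1P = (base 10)60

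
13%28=13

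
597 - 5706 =-5109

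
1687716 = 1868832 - 181116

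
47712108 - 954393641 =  - 906681533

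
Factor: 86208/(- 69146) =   -  2^5*3^1*7^( - 1) *11^( - 1)  =  - 96/77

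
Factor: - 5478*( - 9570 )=2^2*3^2*5^1*11^2*29^1*83^1=   52424460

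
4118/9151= 4118/9151= 0.45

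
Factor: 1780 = 2^2*5^1*89^1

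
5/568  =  5/568= 0.01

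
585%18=9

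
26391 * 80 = 2111280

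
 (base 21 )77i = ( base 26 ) 4L2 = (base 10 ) 3252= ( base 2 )110010110100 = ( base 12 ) 1a70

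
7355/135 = 1471/27=54.48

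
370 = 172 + 198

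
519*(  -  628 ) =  - 325932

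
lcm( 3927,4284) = 47124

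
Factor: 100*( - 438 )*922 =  - 2^4*3^1*5^2*73^1*461^1 = - 40383600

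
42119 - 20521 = 21598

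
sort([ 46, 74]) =[ 46,74]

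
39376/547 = 71 + 539/547 = 71.99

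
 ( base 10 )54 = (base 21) 2C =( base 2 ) 110110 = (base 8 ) 66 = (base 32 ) 1m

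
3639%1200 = 39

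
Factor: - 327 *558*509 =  - 2^1*3^3*31^1 * 109^1*509^1=-92875194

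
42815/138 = 42815/138 =310.25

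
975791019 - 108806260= 866984759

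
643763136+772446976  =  1416210112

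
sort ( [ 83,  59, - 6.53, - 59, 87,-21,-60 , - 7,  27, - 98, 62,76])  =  [ - 98,-60,  -  59, - 21 ,  -  7, - 6.53, 27, 59, 62, 76,83, 87 ]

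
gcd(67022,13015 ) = 1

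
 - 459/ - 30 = 153/10 = 15.30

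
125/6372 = 125/6372 = 0.02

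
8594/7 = 1227 + 5/7 = 1227.71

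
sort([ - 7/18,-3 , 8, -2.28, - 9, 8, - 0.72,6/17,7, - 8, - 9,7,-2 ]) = [  -  9, - 9, - 8,  -  3, - 2.28,  -  2, - 0.72 , - 7/18,6/17,7 , 7,8,8 ] 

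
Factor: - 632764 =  - 2^2*11^1*73^1*197^1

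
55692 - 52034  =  3658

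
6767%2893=981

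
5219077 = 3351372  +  1867705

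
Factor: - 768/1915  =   - 2^8 *3^1*5^( - 1) * 383^(-1) 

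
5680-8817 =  - 3137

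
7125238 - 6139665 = 985573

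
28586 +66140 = 94726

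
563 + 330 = 893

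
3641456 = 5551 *656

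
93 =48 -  - 45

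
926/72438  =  463/36219 =0.01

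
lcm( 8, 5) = 40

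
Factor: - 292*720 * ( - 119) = 2^6*3^2 * 5^1*7^1* 17^1 * 73^1 = 25018560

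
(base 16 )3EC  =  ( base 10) 1004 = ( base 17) 381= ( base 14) 51A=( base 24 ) 1hk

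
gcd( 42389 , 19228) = 437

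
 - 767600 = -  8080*95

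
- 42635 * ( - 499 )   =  21274865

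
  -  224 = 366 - 590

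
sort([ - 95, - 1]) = [ -95, - 1] 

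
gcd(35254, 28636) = 2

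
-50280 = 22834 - 73114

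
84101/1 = 84101  =  84101.00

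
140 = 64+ 76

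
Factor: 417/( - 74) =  - 2^( -1 )*3^1*37^( - 1 )*139^1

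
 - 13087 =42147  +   - 55234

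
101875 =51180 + 50695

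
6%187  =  6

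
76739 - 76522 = 217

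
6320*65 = 410800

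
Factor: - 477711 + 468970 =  - 8741^1 = - 8741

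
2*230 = 460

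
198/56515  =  198/56515 = 0.00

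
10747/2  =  10747/2 = 5373.50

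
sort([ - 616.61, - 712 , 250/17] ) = [ - 712,  -  616.61, 250/17 ] 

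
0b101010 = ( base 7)60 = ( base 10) 42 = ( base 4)222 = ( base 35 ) 17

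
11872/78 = 5936/39 = 152.21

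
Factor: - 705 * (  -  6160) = 4342800 = 2^4*3^1*5^2 * 7^1*11^1*47^1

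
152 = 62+90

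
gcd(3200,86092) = 4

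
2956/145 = 2956/145 = 20.39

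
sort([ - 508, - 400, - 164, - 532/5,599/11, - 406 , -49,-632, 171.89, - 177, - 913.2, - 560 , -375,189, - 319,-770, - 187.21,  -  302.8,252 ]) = [ - 913.2,-770, - 632 ,-560, - 508,-406,-400, - 375, - 319,- 302.8,-187.21,-177, - 164,-532/5, - 49,599/11,171.89,  189, 252 ]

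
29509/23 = 1283 = 1283.00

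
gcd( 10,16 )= 2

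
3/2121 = 1/707 = 0.00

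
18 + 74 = 92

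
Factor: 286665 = 3^1*5^1* 29^1*659^1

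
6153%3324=2829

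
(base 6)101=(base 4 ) 211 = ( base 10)37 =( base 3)1101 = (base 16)25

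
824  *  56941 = 46919384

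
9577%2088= 1225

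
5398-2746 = 2652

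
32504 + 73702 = 106206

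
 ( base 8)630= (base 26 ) fi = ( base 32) CO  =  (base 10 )408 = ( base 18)14c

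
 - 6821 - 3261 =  - 10082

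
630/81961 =630/81961 =0.01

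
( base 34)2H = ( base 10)85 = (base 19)49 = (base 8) 125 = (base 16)55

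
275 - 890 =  - 615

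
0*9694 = 0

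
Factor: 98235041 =98235041^1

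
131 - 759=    - 628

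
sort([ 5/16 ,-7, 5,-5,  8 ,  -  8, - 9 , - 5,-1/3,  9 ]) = [-9, - 8,-7,-5,-5  , - 1/3,  5/16,5, 8,9]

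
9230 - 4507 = 4723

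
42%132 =42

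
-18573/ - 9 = 2063 + 2/3 = 2063.67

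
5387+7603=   12990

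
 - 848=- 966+118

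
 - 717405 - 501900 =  - 1219305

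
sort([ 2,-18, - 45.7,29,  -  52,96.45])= [ - 52, - 45.7, - 18, 2,29,96.45]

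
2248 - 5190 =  - 2942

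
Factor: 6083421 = 3^1*2027807^1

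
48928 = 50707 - 1779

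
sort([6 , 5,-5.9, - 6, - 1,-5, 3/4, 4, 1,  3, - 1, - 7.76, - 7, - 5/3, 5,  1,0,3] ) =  [-7.76,-7,-6,-5.9, - 5, - 5/3, - 1,- 1, 0, 3/4,  1,1,  3, 3, 4,  5, 5,6]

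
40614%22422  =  18192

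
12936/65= 199+1/65  =  199.02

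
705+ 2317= 3022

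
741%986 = 741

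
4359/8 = 544 + 7/8 = 544.88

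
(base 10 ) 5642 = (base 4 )1120022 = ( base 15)1a12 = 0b1011000001010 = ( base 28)75e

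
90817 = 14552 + 76265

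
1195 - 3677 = - 2482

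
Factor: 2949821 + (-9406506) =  - 5^1*17^1*37^1*2053^1 = -6456685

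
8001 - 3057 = 4944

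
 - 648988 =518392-1167380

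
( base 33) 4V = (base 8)243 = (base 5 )1123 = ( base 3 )20001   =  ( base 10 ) 163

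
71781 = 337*213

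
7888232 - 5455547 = 2432685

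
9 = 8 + 1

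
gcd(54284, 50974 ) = 662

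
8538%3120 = 2298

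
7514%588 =458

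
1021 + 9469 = 10490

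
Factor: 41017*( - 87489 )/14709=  - 3^1*4903^( - 1 )*9721^1 *41017^1 =- 1196178771/4903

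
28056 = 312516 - 284460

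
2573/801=2573/801 = 3.21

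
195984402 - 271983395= - 75998993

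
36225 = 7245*5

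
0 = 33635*0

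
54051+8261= 62312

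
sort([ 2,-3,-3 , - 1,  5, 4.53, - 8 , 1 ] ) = [-8, - 3,  -  3, -1,  1,2 , 4.53,  5] 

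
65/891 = 65/891 = 0.07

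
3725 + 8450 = 12175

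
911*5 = 4555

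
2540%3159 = 2540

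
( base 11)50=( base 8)67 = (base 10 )55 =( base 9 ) 61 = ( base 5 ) 210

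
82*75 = 6150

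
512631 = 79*6489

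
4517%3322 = 1195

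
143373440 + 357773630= 501147070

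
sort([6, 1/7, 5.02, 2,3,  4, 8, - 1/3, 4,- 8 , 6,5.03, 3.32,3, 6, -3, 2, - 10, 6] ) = [  -  10,-8, - 3,  -  1/3, 1/7, 2, 2, 3,3, 3.32  ,  4, 4, 5.02, 5.03, 6,6,6,6, 8]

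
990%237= 42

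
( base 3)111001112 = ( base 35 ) 7qx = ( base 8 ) 22456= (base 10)9518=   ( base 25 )F5I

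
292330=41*7130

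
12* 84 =1008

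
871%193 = 99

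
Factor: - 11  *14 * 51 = -7854 = -2^1*3^1*  7^1*11^1 * 17^1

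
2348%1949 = 399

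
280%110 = 60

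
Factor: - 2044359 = -3^5*47^1*179^1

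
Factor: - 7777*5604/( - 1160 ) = 10895577/290 = 2^ ( - 1 )*3^1*5^ ( - 1)*7^1 * 11^1*29^(-1)*101^1 * 467^1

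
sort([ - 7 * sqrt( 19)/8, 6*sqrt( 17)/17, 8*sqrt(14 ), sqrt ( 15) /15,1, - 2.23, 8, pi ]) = [ - 7 * sqrt ( 19)/8, - 2.23, sqrt(15 ) /15, 1 , 6*sqrt( 17) /17, pi, 8,8*sqrt( 14 ) ] 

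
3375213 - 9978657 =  - 6603444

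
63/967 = 63/967 = 0.07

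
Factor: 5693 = 5693^1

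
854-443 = 411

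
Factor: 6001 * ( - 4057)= - 24346057 =- 17^1*353^1 * 4057^1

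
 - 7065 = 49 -7114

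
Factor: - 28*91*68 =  - 173264 = - 2^4 * 7^2 * 13^1*17^1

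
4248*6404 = 27204192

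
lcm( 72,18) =72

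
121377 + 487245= 608622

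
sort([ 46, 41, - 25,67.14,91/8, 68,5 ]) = [ - 25,5, 91/8,41,46 , 67.14,68] 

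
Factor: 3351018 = 2^1*3^1*11^1*50773^1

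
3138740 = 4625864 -1487124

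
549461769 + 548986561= 1098448330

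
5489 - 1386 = 4103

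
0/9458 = 0= 0.00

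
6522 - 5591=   931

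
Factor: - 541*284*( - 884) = 2^4*13^1 * 17^1*71^1 * 541^1 = 135821296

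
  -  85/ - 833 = 5/49  =  0.10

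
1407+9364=10771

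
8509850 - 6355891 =2153959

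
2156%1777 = 379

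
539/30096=49/2736 = 0.02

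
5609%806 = 773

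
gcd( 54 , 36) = 18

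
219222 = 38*5769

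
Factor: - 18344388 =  - 2^2*3^1*127^1*12037^1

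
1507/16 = 94 + 3/16 = 94.19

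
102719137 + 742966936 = 845686073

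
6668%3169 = 330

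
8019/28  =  286 + 11/28=286.39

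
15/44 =15/44 = 0.34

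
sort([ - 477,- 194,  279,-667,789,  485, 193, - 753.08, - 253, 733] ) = [  -  753.08, - 667,- 477,-253, - 194, 193, 279, 485,  733,789]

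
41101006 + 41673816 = 82774822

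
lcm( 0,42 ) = 0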